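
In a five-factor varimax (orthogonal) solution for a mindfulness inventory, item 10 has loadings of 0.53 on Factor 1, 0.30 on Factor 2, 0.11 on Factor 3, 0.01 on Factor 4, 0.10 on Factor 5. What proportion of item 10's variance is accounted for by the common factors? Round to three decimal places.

0.393

h² = 0.53² + 0.30² + 0.11² + 0.01² + 0.10² = 0.2809 + 0.0900 + 0.0121 + 0.0001 + 0.0100 = 0.3931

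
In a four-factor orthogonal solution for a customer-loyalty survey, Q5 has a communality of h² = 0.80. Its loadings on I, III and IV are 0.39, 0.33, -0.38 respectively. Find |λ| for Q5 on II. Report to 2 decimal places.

0.63

Under orthogonal rotation h² = Σλ², so λ_II² = h² − (0.4054) = 0.80 − 0.4054 = 0.3946.
|λ| = √0.3946 = 0.6282.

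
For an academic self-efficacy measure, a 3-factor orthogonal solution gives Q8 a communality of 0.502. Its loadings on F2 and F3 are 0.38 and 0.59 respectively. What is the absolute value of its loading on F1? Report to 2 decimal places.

0.10

Under orthogonal rotation h² = Σλ², so λ_F1² = h² − (0.4925) = 0.502 − 0.4925 = 0.0095.
|λ| = √0.0095 = 0.0975.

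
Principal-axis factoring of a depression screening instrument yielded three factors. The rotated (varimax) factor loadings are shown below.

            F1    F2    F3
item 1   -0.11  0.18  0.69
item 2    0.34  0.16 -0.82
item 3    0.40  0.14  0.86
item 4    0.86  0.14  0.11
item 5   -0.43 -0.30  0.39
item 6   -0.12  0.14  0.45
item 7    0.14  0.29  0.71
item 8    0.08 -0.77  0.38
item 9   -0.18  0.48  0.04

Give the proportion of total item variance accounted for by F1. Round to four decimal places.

0.1428

SS loadings for F1 = (-0.11)² + 0.34² + 0.40² + 0.86² + (-0.43)² + (-0.12)² + 0.14² + 0.08² + (-0.18)² = 1.2850
Proportion of variance = 1.2850 / 9 = 0.1428.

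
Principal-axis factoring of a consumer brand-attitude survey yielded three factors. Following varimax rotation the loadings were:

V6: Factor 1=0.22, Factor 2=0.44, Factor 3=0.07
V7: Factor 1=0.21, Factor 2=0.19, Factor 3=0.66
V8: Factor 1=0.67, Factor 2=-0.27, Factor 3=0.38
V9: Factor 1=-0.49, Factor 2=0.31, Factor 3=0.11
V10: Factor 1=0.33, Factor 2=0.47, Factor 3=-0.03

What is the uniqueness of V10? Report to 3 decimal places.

0.669

h² = 0.33² + 0.47² + (-0.03)² = 0.1089 + 0.2209 + 0.0009 = 0.3307
Uniqueness u² = 1 − h² = 1 − 0.3307 = 0.6693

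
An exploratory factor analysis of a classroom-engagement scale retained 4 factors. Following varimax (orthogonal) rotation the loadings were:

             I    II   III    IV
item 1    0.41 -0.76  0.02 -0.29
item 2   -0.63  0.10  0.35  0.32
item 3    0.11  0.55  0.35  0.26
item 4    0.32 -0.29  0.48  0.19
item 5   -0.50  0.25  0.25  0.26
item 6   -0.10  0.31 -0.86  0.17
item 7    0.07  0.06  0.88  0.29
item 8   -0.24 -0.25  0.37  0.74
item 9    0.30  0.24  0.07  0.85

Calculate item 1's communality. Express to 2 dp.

0.83

h² = 0.41² + (-0.76)² + 0.02² + (-0.29)² = 0.1681 + 0.5776 + 0.0004 + 0.0841 = 0.8302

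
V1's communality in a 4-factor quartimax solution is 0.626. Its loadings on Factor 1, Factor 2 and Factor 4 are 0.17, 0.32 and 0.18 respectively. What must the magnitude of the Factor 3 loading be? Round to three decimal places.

0.680

Under orthogonal rotation h² = Σλ², so λ_Factor 3² = h² − (0.1637) = 0.626 − 0.1637 = 0.4623.
|λ| = √0.4623 = 0.6799.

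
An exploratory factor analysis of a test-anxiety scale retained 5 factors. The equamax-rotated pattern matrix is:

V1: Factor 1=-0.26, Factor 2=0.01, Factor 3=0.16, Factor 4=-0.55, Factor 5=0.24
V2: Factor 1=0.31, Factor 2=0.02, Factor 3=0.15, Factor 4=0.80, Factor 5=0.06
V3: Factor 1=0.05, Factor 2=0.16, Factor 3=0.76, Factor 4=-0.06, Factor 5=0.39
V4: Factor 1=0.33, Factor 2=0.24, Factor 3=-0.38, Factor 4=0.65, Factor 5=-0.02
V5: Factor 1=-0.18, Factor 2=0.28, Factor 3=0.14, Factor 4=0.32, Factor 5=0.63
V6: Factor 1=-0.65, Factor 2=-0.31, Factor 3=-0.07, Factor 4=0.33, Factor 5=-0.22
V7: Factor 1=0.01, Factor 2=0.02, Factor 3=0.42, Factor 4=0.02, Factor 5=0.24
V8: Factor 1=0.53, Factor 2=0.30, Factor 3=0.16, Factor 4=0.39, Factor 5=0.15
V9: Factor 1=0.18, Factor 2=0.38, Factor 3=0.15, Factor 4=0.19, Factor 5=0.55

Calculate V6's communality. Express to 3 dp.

h² = (-0.65)² + (-0.31)² + (-0.07)² + 0.33² + (-0.22)² = 0.4225 + 0.0961 + 0.0049 + 0.1089 + 0.0484 = 0.6808

0.681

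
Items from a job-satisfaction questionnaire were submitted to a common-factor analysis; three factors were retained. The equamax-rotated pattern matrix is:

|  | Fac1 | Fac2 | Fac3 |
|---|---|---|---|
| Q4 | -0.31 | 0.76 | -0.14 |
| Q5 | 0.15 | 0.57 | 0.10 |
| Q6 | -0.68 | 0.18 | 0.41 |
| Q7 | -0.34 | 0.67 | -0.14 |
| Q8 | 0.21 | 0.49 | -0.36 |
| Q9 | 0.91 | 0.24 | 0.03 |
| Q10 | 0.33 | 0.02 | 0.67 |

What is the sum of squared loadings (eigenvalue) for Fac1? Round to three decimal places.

SS loadings for Fac1 = (-0.31)² + 0.15² + (-0.68)² + (-0.34)² + 0.21² + 0.91² + 0.33² = 0.0961 + 0.0225 + 0.4624 + 0.1156 + 0.0441 + 0.8281 + 0.1089 = 1.6777

1.678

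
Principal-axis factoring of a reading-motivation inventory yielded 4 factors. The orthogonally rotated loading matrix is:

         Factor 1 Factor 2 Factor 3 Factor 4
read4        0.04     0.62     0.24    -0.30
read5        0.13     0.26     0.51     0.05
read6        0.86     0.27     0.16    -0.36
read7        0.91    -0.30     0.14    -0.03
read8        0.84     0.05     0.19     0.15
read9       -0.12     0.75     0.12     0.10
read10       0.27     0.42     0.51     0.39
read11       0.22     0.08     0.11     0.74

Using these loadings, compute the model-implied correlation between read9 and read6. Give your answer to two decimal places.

0.08

r̂ = Σ λ_i·λ_j across factors = (-0.12)(0.86) + (0.75)(0.27) + (0.12)(0.16) + (0.10)(-0.36)
  = -0.1032 +0.2025 +0.0192 -0.0360 = 0.0825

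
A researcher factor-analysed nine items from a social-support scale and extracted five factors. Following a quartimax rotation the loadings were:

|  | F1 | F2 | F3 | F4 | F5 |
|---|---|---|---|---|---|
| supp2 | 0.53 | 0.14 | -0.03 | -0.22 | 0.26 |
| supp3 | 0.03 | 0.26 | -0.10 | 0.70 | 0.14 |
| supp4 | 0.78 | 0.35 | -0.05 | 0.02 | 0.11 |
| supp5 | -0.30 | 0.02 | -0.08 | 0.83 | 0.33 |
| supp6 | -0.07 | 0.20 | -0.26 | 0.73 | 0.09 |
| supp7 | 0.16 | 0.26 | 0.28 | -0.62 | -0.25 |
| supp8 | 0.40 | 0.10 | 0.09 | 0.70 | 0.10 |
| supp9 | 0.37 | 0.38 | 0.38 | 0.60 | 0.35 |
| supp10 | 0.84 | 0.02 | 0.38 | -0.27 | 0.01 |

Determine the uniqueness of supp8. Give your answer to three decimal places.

0.322

h² = 0.40² + 0.10² + 0.09² + 0.70² + 0.10² = 0.1600 + 0.0100 + 0.0081 + 0.4900 + 0.0100 = 0.6781
Uniqueness u² = 1 − h² = 1 − 0.6781 = 0.3219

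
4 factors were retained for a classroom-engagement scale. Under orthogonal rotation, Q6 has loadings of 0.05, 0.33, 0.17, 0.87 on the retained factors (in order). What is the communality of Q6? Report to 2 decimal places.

h² = 0.05² + 0.33² + 0.17² + 0.87² = 0.0025 + 0.1089 + 0.0289 + 0.7569 = 0.8972

0.90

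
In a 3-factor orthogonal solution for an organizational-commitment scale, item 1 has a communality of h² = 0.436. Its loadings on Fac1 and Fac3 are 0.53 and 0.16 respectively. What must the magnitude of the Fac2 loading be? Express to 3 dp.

Under orthogonal rotation h² = Σλ², so λ_Fac2² = h² − (0.3065) = 0.436 − 0.3065 = 0.1295.
|λ| = √0.1295 = 0.3599.

0.360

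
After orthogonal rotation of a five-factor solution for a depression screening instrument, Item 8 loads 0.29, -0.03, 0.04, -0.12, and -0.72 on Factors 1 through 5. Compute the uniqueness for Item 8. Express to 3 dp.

h² = 0.29² + (-0.03)² + 0.04² + (-0.12)² + (-0.72)² = 0.0841 + 0.0009 + 0.0016 + 0.0144 + 0.5184 = 0.6194
Uniqueness u² = 1 − h² = 1 − 0.6194 = 0.3806

0.381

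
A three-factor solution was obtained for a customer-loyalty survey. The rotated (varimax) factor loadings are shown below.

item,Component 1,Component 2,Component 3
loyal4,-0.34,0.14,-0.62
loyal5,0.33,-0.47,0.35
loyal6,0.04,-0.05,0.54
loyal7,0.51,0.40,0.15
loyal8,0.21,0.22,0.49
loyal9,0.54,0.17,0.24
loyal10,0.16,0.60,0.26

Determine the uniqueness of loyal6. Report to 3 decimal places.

h² = 0.04² + (-0.05)² + 0.54² = 0.0016 + 0.0025 + 0.2916 = 0.2957
Uniqueness u² = 1 − h² = 1 − 0.2957 = 0.7043

0.704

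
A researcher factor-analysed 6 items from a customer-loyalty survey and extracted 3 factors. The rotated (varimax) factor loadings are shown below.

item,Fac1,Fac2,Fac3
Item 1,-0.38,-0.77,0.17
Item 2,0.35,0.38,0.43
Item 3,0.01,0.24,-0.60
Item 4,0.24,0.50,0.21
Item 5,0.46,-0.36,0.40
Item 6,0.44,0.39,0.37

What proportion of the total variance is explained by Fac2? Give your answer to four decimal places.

0.2211

SS loadings for Fac2 = (-0.77)² + 0.38² + 0.24² + 0.50² + (-0.36)² + 0.39² = 1.3266
Proportion of variance = 1.3266 / 6 = 0.2211.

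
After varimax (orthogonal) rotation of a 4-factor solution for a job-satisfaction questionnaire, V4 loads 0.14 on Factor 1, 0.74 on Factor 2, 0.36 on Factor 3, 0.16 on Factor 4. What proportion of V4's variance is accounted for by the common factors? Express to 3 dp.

0.722

h² = 0.14² + 0.74² + 0.36² + 0.16² = 0.0196 + 0.5476 + 0.1296 + 0.0256 = 0.7224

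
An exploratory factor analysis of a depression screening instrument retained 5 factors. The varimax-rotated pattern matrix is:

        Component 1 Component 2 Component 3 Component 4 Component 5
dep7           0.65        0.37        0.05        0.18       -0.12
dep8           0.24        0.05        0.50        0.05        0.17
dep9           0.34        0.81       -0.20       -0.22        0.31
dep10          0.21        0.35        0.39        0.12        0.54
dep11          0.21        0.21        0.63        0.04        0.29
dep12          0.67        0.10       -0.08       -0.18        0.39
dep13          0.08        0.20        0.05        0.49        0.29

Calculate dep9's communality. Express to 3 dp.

0.956

h² = 0.34² + 0.81² + (-0.20)² + (-0.22)² + 0.31² = 0.1156 + 0.6561 + 0.0400 + 0.0484 + 0.0961 = 0.9562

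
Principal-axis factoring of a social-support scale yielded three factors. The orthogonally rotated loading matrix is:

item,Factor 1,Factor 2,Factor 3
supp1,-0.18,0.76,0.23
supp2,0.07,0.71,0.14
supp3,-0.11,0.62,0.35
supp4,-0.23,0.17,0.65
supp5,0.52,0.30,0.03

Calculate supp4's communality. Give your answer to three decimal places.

0.504

h² = (-0.23)² + 0.17² + 0.65² = 0.0529 + 0.0289 + 0.4225 = 0.5043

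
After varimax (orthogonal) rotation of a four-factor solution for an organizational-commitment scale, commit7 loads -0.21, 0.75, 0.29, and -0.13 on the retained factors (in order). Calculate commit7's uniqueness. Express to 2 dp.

h² = (-0.21)² + 0.75² + 0.29² + (-0.13)² = 0.0441 + 0.5625 + 0.0841 + 0.0169 = 0.7076
Uniqueness u² = 1 − h² = 1 − 0.7076 = 0.2924

0.29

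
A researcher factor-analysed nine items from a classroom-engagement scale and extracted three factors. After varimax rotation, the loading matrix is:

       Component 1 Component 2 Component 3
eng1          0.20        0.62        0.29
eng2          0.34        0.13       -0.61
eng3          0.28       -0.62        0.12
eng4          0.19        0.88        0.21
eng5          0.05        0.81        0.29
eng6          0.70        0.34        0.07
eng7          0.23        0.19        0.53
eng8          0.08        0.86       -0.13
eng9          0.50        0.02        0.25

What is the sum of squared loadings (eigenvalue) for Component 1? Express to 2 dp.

SS loadings for Component 1 = 0.20² + 0.34² + 0.28² + 0.19² + 0.05² + 0.70² + 0.23² + 0.08² + 0.50² = 0.0400 + 0.1156 + 0.0784 + 0.0361 + 0.0025 + 0.4900 + 0.0529 + 0.0064 + 0.2500 = 1.0719

1.07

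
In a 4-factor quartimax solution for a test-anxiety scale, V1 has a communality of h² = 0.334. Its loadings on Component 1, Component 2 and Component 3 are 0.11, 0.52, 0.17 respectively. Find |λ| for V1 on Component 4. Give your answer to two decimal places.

0.15

Under orthogonal rotation h² = Σλ², so λ_Component 4² = h² − (0.3114) = 0.334 − 0.3114 = 0.0226.
|λ| = √0.0226 = 0.1503.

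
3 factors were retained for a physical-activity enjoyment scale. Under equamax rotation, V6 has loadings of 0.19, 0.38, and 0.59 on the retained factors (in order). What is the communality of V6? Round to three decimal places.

h² = 0.19² + 0.38² + 0.59² = 0.0361 + 0.1444 + 0.3481 = 0.5286

0.529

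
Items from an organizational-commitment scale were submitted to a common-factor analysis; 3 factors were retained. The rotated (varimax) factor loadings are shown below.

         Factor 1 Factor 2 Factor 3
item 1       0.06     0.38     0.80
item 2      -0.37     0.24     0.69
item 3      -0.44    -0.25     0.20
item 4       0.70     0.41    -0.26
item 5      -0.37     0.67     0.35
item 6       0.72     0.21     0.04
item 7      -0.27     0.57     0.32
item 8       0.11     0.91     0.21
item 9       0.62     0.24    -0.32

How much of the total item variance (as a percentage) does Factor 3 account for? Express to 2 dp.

17.74%

SS loadings for Factor 3 = 0.80² + 0.69² + 0.20² + (-0.26)² + 0.35² + 0.04² + 0.32² + 0.21² + (-0.32)² = 1.5967
With 9 standardized items, total variance = 9. Proportion = 1.5967/9 = 0.1774 → 17.74%.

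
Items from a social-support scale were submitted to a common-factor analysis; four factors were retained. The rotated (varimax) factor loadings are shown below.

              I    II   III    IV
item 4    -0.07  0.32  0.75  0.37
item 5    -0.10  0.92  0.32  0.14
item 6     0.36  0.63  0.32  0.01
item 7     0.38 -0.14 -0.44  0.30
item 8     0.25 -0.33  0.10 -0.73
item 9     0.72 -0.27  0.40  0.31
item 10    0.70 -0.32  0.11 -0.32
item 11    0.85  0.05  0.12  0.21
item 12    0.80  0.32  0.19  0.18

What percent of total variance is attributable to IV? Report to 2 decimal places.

SS loadings for IV = 0.37² + 0.14² + 0.01² + 0.30² + (-0.73)² + 0.31² + (-0.32)² + 0.21² + 0.18² = 1.0545
With 9 standardized items, total variance = 9. Proportion = 1.0545/9 = 0.1172 → 11.72%.

11.72%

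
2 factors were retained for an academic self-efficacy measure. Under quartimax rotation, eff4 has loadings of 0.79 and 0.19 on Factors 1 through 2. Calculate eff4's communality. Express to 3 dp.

0.660

h² = 0.79² + 0.19² = 0.6241 + 0.0361 = 0.6602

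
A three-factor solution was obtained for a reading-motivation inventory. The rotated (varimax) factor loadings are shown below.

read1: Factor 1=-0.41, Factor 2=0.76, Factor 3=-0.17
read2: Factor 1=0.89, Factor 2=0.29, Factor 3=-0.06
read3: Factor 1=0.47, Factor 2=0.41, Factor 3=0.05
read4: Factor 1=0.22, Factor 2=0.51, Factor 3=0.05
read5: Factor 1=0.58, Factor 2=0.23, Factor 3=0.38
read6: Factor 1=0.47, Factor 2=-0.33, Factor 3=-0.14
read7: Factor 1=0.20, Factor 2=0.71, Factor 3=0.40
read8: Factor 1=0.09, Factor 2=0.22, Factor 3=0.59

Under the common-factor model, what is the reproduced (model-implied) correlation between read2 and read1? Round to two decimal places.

r̂ = Σ λ_i·λ_j across factors = (0.89)(-0.41) + (0.29)(0.76) + (-0.06)(-0.17)
  = -0.3649 +0.2204 +0.0102 = -0.1343

-0.13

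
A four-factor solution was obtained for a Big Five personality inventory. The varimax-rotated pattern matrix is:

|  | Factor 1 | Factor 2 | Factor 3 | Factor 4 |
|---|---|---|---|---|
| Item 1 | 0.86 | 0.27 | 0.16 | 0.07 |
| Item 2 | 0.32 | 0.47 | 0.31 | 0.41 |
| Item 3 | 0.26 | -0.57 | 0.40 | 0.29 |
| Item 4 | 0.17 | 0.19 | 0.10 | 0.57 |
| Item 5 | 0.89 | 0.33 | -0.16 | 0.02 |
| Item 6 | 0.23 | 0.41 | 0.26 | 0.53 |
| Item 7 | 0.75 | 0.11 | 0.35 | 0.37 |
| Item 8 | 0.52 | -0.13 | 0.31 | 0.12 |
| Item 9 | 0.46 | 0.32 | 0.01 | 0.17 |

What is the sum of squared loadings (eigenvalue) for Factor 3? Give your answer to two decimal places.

0.60

SS loadings for Factor 3 = 0.16² + 0.31² + 0.40² + 0.10² + (-0.16)² + 0.26² + 0.35² + 0.31² + 0.01² = 0.0256 + 0.0961 + 0.1600 + 0.0100 + 0.0256 + 0.0676 + 0.1225 + 0.0961 + 0.0001 = 0.6036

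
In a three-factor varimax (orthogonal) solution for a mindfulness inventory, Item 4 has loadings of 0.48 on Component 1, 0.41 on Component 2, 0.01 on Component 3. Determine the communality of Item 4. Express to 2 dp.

0.40

h² = 0.48² + 0.41² + 0.01² = 0.2304 + 0.1681 + 0.0001 = 0.3986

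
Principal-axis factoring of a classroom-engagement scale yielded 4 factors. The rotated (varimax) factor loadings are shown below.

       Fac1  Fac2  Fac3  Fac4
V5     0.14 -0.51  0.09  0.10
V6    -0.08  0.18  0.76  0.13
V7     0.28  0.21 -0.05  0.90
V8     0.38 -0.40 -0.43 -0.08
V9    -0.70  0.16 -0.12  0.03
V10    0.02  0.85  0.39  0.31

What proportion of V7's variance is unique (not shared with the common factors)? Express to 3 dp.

h² = 0.28² + 0.21² + (-0.05)² + 0.90² = 0.0784 + 0.0441 + 0.0025 + 0.8100 = 0.9350
Uniqueness u² = 1 − h² = 1 − 0.9350 = 0.0650

0.065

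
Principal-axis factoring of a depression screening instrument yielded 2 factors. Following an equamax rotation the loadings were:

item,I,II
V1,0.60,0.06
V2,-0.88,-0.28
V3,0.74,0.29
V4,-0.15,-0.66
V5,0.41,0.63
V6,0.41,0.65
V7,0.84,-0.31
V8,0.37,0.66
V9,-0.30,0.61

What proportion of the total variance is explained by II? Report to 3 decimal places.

0.258

SS loadings for II = 0.06² + (-0.28)² + 0.29² + (-0.66)² + 0.63² + 0.65² + (-0.31)² + 0.66² + 0.61² = 2.3249
Proportion of variance = 2.3249 / 9 = 0.2583.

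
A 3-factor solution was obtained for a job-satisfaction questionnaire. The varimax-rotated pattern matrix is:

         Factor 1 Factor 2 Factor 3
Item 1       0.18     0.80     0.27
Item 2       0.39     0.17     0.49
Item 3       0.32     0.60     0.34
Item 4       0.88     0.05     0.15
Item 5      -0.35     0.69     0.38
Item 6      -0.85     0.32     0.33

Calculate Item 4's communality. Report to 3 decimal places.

0.799

h² = 0.88² + 0.05² + 0.15² = 0.7744 + 0.0025 + 0.0225 = 0.7994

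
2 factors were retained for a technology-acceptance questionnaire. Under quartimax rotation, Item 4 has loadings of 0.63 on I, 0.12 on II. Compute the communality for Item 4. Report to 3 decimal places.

h² = 0.63² + 0.12² = 0.3969 + 0.0144 = 0.4113

0.411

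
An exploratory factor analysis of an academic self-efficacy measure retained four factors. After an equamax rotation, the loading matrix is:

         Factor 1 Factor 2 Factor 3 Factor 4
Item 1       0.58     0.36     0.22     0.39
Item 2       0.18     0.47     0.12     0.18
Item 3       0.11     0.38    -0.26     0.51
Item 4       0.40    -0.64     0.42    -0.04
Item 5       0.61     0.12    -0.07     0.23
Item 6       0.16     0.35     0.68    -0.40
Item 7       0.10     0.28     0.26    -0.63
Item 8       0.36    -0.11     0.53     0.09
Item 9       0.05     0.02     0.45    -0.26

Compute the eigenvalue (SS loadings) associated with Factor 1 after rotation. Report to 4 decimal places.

SS loadings for Factor 1 = 0.58² + 0.18² + 0.11² + 0.40² + 0.61² + 0.16² + 0.10² + 0.36² + 0.05² = 0.3364 + 0.0324 + 0.0121 + 0.1600 + 0.3721 + 0.0256 + 0.0100 + 0.1296 + 0.0025 = 1.0807

1.0807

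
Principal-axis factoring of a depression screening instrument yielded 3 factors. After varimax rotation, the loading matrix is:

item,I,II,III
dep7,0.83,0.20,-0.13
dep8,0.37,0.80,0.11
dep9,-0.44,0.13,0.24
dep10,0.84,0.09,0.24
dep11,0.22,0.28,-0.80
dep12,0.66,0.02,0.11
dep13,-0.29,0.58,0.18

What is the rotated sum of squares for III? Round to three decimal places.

SS loadings for III = (-0.13)² + 0.11² + 0.24² + 0.24² + (-0.80)² + 0.11² + 0.18² = 0.0169 + 0.0121 + 0.0576 + 0.0576 + 0.6400 + 0.0121 + 0.0324 = 0.8287

0.829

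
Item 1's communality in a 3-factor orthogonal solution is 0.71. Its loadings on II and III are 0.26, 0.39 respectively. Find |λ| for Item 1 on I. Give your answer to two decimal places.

Under orthogonal rotation h² = Σλ², so λ_I² = h² − (0.2197) = 0.71 − 0.2197 = 0.4903.
|λ| = √0.4903 = 0.7002.

0.70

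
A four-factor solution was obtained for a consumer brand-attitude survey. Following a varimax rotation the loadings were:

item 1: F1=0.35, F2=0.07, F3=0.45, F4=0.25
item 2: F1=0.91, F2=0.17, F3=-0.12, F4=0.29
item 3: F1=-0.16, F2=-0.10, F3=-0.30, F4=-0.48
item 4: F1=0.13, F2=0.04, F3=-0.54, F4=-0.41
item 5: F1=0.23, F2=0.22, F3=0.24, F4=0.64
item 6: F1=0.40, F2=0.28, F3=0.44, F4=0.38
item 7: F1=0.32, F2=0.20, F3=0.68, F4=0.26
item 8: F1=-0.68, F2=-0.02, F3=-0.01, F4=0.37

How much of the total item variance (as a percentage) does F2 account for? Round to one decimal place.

SS loadings for F2 = 0.07² + 0.17² + (-0.10)² + 0.04² + 0.22² + 0.28² + 0.20² + (-0.02)² = 0.2126
With 8 standardized items, total variance = 8. Proportion = 0.2126/8 = 0.0266 → 2.66%.

2.7%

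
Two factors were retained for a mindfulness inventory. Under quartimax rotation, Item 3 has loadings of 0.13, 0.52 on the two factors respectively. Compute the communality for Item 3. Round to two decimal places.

h² = 0.13² + 0.52² = 0.0169 + 0.2704 = 0.2873

0.29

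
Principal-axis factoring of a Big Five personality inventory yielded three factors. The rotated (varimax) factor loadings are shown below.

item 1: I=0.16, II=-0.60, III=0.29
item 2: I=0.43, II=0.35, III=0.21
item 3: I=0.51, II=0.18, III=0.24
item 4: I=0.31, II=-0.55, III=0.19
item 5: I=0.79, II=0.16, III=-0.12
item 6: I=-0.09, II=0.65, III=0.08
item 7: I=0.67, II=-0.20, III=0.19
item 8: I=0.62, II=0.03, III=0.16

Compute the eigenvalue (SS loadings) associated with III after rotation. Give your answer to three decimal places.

SS loadings for III = 0.29² + 0.21² + 0.24² + 0.19² + (-0.12)² + 0.08² + 0.19² + 0.16² = 0.0841 + 0.0441 + 0.0576 + 0.0361 + 0.0144 + 0.0064 + 0.0361 + 0.0256 = 0.3044

0.304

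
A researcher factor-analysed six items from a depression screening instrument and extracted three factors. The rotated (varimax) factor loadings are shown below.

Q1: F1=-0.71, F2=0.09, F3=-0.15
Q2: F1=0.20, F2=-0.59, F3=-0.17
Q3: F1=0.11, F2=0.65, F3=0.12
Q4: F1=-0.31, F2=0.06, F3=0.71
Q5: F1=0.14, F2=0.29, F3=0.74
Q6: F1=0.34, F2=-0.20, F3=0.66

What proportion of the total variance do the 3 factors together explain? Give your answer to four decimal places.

Communalities: 0.5347, 0.4170, 0.4490, 0.6038, 0.6513, 0.5912; Σh² = 3.2470.
Total variance with 6 standardized items is 6, so the solution explains 3.2470/6 = 0.5412.

0.5412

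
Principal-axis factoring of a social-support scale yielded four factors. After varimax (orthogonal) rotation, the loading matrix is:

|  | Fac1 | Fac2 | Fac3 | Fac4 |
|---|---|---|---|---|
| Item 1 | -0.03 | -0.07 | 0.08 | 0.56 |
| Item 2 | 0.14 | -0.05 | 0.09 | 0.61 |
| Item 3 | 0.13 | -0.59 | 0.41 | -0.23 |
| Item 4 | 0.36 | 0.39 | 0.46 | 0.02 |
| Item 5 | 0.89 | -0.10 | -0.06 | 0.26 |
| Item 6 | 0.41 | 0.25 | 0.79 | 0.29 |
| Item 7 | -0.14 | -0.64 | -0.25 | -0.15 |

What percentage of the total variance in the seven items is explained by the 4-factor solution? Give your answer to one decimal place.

59.1%

Communalities: 0.3258, 0.4023, 0.5860, 0.4937, 0.8733, 0.9388, 0.5142; Σh² = 4.1341.
Total variance with 7 standardized items is 7, so the solution explains 4.1341/7 = 0.5906 = 59.06%.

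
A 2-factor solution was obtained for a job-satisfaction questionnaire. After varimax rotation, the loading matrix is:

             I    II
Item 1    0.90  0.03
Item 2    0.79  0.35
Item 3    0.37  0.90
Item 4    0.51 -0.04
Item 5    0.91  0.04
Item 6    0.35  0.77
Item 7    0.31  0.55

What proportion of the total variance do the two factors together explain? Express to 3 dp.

0.673

SS loadings by factor: 2.8778, 1.8320; total = 4.7098.
Total variance with 7 standardized items is 7, so the solution explains 4.7098/7 = 0.6728.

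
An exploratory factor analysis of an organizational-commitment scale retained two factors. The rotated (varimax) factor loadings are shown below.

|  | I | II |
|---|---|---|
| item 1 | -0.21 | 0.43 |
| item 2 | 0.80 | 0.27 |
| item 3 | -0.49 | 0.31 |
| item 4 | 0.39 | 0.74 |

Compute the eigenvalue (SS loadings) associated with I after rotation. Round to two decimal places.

1.08

SS loadings for I = (-0.21)² + 0.80² + (-0.49)² + 0.39² = 0.0441 + 0.6400 + 0.2401 + 0.1521 = 1.0763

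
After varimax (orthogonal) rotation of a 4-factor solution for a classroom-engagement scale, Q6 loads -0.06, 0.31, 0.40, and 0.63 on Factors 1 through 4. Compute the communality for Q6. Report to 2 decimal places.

0.66

h² = (-0.06)² + 0.31² + 0.40² + 0.63² = 0.0036 + 0.0961 + 0.1600 + 0.3969 = 0.6566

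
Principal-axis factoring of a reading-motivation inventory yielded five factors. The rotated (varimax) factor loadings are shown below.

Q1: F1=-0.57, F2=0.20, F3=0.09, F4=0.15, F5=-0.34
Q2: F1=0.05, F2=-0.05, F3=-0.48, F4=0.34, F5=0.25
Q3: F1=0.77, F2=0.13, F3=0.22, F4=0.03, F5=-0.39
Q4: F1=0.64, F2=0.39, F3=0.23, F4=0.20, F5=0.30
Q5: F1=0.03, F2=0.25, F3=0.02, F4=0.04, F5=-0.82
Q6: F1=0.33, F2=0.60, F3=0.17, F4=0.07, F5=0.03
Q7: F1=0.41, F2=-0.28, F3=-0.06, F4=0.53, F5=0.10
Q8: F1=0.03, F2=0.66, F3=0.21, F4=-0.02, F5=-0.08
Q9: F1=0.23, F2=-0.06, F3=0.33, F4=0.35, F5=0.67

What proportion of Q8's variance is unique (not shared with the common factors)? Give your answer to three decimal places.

h² = 0.03² + 0.66² + 0.21² + (-0.02)² + (-0.08)² = 0.0009 + 0.4356 + 0.0441 + 0.0004 + 0.0064 = 0.4874
Uniqueness u² = 1 − h² = 1 − 0.4874 = 0.5126

0.513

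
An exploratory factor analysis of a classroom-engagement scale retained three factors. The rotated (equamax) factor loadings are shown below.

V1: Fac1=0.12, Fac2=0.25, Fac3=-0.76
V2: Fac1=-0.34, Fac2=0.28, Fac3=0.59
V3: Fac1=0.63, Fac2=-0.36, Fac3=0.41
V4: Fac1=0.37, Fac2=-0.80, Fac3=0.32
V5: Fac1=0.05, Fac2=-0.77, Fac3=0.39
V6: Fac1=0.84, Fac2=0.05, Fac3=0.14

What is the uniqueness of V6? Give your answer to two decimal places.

0.27

h² = 0.84² + 0.05² + 0.14² = 0.7056 + 0.0025 + 0.0196 = 0.7277
Uniqueness u² = 1 − h² = 1 − 0.7277 = 0.2723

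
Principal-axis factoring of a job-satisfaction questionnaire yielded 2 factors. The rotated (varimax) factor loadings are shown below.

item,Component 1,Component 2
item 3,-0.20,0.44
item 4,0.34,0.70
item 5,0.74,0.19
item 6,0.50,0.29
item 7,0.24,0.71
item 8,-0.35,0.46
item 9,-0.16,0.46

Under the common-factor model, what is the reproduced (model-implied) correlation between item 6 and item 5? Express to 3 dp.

r̂ = Σ λ_i·λ_j across factors = (0.50)(0.74) + (0.29)(0.19)
  = +0.3700 +0.0551 = 0.4251

0.425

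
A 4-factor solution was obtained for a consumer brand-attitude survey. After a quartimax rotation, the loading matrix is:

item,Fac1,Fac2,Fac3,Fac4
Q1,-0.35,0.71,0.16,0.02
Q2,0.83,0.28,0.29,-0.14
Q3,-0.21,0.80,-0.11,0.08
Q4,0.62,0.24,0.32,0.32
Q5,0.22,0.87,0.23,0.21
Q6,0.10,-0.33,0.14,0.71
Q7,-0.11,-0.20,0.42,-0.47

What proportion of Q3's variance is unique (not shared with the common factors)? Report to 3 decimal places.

0.297

h² = (-0.21)² + 0.80² + (-0.11)² + 0.08² = 0.0441 + 0.6400 + 0.0121 + 0.0064 = 0.7026
Uniqueness u² = 1 − h² = 1 − 0.7026 = 0.2974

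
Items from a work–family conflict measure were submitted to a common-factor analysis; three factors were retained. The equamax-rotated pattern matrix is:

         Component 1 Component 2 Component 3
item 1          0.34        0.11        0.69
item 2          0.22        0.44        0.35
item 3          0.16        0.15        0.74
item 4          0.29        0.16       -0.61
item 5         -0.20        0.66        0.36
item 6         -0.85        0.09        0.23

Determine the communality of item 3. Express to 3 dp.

0.596

h² = 0.16² + 0.15² + 0.74² = 0.0256 + 0.0225 + 0.5476 = 0.5957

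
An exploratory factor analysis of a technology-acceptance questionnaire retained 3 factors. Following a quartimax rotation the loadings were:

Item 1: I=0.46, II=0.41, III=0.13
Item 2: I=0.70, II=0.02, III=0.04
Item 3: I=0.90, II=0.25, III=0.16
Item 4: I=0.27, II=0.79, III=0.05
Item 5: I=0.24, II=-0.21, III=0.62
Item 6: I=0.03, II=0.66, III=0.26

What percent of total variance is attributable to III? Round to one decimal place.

8.3%

SS loadings for III = 0.13² + 0.04² + 0.16² + 0.05² + 0.62² + 0.26² = 0.4986
With 6 standardized items, total variance = 6. Proportion = 0.4986/6 = 0.0831 → 8.31%.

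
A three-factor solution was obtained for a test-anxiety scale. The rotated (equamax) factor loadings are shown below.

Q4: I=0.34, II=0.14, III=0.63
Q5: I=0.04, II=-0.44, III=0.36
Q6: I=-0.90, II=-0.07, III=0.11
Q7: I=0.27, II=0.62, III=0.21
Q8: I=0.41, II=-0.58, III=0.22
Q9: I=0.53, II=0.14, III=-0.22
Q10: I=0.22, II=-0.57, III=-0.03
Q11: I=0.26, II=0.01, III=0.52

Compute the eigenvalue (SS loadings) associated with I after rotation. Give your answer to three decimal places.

SS loadings for I = 0.34² + 0.04² + (-0.90)² + 0.27² + 0.41² + 0.53² + 0.22² + 0.26² = 0.1156 + 0.0016 + 0.8100 + 0.0729 + 0.1681 + 0.2809 + 0.0484 + 0.0676 = 1.5651

1.565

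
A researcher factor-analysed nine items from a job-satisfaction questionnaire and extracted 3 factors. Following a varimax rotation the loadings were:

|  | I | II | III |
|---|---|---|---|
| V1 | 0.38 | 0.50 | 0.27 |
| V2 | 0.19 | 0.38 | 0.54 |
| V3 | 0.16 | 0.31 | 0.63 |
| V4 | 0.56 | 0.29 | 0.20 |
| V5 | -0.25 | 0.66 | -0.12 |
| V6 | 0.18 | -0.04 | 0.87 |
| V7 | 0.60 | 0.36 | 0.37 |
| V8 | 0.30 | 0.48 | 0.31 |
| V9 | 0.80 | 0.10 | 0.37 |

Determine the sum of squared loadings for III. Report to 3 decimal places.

1.943

SS loadings for III = 0.27² + 0.54² + 0.63² + 0.20² + (-0.12)² + 0.87² + 0.37² + 0.31² + 0.37² = 0.0729 + 0.2916 + 0.3969 + 0.0400 + 0.0144 + 0.7569 + 0.1369 + 0.0961 + 0.1369 = 1.9426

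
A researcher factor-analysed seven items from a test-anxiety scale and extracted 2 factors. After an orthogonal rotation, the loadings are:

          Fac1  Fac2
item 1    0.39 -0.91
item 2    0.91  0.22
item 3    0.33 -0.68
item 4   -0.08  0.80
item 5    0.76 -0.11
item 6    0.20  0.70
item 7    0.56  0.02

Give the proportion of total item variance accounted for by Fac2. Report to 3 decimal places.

SS loadings for Fac2 = (-0.91)² + 0.22² + (-0.68)² + 0.80² + (-0.11)² + 0.70² + 0.02² = 2.4814
Proportion of variance = 2.4814 / 7 = 0.3545.

0.354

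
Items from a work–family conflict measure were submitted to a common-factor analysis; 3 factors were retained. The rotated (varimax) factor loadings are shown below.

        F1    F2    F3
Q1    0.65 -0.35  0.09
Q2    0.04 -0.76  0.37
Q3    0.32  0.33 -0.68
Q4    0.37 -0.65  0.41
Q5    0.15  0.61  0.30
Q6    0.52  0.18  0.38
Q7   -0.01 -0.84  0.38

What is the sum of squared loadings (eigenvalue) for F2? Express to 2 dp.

2.34

SS loadings for F2 = (-0.35)² + (-0.76)² + 0.33² + (-0.65)² + 0.61² + 0.18² + (-0.84)² = 0.1225 + 0.5776 + 0.1089 + 0.4225 + 0.3721 + 0.0324 + 0.7056 = 2.3416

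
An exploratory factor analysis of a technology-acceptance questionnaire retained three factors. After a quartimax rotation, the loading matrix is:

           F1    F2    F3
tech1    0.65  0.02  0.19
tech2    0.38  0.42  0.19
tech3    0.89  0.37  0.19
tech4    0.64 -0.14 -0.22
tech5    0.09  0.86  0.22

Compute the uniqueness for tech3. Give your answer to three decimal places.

h² = 0.89² + 0.37² + 0.19² = 0.7921 + 0.1369 + 0.0361 = 0.9651
Uniqueness u² = 1 − h² = 1 − 0.9651 = 0.0349

0.035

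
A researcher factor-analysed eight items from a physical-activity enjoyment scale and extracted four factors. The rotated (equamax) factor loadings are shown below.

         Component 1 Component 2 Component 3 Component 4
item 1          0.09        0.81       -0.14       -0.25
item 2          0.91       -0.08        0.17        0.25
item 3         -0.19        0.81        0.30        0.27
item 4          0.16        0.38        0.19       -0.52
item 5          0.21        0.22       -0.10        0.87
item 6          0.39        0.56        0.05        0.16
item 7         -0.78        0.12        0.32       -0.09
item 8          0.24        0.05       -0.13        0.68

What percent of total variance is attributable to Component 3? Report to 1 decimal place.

SS loadings for Component 3 = (-0.14)² + 0.17² + 0.30² + 0.19² + (-0.10)² + 0.05² + 0.32² + (-0.13)² = 0.3064
With 8 standardized items, total variance = 8. Proportion = 0.3064/8 = 0.0383 → 3.83%.

3.8%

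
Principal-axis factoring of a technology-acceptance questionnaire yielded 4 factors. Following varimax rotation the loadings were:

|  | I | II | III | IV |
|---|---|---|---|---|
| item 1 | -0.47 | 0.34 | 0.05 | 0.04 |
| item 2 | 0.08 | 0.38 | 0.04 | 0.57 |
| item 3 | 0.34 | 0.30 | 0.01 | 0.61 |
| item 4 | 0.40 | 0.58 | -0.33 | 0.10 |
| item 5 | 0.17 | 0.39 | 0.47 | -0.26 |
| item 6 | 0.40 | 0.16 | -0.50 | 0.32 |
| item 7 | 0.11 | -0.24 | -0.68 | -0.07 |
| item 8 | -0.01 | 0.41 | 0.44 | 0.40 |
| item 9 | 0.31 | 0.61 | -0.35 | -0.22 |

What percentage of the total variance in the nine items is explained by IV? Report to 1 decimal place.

SS loadings for IV = 0.04² + 0.57² + 0.61² + 0.10² + (-0.26)² + 0.32² + (-0.07)² + 0.40² + (-0.22)² = 1.0919
With 9 standardized items, total variance = 9. Proportion = 1.0919/9 = 0.1213 → 12.13%.

12.1%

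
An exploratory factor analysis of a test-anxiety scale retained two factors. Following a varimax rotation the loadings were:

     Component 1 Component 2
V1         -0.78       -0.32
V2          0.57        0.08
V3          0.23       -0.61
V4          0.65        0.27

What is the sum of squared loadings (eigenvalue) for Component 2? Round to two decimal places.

SS loadings for Component 2 = (-0.32)² + 0.08² + (-0.61)² + 0.27² = 0.1024 + 0.0064 + 0.3721 + 0.0729 = 0.5538

0.55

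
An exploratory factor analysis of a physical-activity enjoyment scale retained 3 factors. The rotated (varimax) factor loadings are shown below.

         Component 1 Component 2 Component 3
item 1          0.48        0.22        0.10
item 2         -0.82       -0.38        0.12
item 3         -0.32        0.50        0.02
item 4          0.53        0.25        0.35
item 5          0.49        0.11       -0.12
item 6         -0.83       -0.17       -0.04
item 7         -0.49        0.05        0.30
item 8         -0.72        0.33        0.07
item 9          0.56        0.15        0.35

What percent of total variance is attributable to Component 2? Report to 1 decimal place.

SS loadings for Component 2 = 0.22² + (-0.38)² + 0.50² + 0.25² + 0.11² + (-0.17)² + 0.05² + 0.33² + 0.15² = 0.6802
With 9 standardized items, total variance = 9. Proportion = 0.6802/9 = 0.0756 → 7.56%.

7.6%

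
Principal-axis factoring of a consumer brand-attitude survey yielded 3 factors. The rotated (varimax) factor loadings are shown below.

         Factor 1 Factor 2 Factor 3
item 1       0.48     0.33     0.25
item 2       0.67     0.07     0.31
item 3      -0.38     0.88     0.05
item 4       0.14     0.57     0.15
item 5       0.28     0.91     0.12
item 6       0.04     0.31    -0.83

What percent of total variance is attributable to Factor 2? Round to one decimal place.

35.6%

SS loadings for Factor 2 = 0.33² + 0.07² + 0.88² + 0.57² + 0.91² + 0.31² = 2.1373
With 6 standardized items, total variance = 6. Proportion = 2.1373/6 = 0.3562 → 35.62%.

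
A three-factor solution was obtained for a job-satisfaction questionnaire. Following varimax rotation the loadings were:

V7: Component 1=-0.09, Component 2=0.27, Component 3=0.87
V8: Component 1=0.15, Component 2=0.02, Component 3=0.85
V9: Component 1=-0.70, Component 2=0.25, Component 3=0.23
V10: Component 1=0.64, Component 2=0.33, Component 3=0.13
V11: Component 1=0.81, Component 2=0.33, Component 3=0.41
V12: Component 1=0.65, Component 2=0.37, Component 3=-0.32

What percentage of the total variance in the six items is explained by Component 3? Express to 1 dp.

SS loadings for Component 3 = 0.87² + 0.85² + 0.23² + 0.13² + 0.41² + (-0.32)² = 1.8197
With 6 standardized items, total variance = 6. Proportion = 1.8197/6 = 0.3033 → 30.33%.

30.3%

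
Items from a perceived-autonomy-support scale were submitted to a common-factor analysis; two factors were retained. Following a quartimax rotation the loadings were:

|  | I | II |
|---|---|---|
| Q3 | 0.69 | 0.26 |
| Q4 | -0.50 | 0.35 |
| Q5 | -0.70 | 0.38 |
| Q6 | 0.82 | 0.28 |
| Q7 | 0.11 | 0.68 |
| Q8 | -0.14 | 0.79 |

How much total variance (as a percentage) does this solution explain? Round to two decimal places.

56.99%

SS loadings by factor: 1.9202, 1.4994; total = 3.4196.
Total variance with 6 standardized items is 6, so the solution explains 3.4196/6 = 0.5699 = 56.99%.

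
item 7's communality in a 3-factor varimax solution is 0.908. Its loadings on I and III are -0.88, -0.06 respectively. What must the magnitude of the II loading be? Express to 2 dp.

0.36

Under orthogonal rotation h² = Σλ², so λ_II² = h² − (0.7780) = 0.908 − 0.7780 = 0.1300.
|λ| = √0.1300 = 0.3606.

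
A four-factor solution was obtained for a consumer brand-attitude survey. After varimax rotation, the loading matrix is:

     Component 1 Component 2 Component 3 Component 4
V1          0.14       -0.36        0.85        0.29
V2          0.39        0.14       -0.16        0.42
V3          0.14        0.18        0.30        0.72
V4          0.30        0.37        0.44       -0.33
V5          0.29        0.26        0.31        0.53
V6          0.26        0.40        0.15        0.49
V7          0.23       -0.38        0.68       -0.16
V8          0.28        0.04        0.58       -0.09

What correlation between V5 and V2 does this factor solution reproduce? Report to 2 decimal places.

r̂ = Σ λ_i·λ_j across factors = (0.29)(0.39) + (0.26)(0.14) + (0.31)(-0.16) + (0.53)(0.42)
  = +0.1131 +0.0364 -0.0496 +0.2226 = 0.3225

0.32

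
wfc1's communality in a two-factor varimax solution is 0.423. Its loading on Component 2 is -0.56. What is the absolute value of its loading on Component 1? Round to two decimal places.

Under orthogonal rotation h² = Σλ², so λ_Component 1² = h² − (0.3136) = 0.423 − 0.3136 = 0.1094.
|λ| = √0.1094 = 0.3308.

0.33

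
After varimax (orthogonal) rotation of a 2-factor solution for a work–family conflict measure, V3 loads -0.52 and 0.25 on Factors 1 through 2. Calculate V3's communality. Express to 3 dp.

h² = (-0.52)² + 0.25² = 0.2704 + 0.0625 = 0.3329

0.333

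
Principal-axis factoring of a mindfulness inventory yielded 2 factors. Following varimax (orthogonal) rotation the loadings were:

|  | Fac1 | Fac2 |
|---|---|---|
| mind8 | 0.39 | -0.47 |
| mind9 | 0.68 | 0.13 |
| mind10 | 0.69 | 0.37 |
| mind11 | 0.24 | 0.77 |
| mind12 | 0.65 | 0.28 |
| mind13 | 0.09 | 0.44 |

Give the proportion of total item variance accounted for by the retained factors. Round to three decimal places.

Communalities: 0.3730, 0.4793, 0.6130, 0.6505, 0.5009, 0.2017; Σh² = 2.8184.
Total variance with 6 standardized items is 6, so the solution explains 2.8184/6 = 0.4697.

0.470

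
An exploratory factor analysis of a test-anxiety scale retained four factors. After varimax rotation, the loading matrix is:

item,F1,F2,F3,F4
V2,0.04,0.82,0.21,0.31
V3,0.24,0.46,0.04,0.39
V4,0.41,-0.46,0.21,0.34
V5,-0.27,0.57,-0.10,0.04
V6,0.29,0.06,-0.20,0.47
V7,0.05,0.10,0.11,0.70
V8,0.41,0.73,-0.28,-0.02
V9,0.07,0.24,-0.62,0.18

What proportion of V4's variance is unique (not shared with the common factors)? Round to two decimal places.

0.46

h² = 0.41² + (-0.46)² + 0.21² + 0.34² = 0.1681 + 0.2116 + 0.0441 + 0.1156 = 0.5394
Uniqueness u² = 1 − h² = 1 − 0.5394 = 0.4606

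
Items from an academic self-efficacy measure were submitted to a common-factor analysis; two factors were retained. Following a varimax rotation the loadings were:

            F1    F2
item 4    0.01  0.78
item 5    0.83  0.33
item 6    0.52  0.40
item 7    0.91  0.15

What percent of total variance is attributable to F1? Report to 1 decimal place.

44.7%

SS loadings for F1 = 0.01² + 0.83² + 0.52² + 0.91² = 1.7875
With 4 standardized items, total variance = 4. Proportion = 1.7875/4 = 0.4469 → 44.69%.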